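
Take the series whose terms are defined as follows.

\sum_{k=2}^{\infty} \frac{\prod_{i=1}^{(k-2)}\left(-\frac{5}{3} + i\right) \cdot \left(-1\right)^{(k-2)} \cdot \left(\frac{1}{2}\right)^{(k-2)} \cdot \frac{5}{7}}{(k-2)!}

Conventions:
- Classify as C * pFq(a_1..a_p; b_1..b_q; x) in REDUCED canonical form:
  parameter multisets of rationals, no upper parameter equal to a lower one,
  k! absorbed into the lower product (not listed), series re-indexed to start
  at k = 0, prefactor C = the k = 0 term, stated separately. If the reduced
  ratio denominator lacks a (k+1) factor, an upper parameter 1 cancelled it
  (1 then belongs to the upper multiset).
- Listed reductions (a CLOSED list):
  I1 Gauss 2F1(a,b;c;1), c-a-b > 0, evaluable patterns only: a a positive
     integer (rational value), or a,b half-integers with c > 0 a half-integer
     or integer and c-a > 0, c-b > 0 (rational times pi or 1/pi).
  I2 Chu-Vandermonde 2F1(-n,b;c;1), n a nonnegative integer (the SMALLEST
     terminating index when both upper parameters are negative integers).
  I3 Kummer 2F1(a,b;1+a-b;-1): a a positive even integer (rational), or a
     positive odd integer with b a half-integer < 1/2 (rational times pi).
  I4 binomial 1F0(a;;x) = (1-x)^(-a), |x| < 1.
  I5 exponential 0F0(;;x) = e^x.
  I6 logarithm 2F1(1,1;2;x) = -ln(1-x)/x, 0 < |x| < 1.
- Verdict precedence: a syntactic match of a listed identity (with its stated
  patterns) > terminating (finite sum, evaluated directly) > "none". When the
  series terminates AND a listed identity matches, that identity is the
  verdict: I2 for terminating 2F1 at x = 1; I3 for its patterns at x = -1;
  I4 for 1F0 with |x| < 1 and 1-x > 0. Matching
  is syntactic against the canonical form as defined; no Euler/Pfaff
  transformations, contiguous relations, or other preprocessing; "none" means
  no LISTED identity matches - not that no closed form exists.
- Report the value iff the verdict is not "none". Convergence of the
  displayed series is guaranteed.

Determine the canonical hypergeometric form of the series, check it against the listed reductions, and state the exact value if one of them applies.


Classification (C = \frac{5}{7}): 1F0 with upper {-\frac{2}{3}}, lower {-}, argument x = -\frac{1}{2}. Verdict at x = -\frac{1}{2}: the I4 binomial reduction matches (the 1F0 binomial series: exponent 2/3, x = -\frac{1}{2}). Hence: \frac{5}{7} \cdot \left(\frac{3}{2}\right)^{\frac{2}{3}}.

The tell: t_0 being \frac{5}{7}, the running product (prefactor 5/7) telescopes to a rising factorial.
Step ratio: r(k) = -\frac{1}{2} * (k-\frac{2}{3}) / [(k+1)] - poly over poly, x = -\frac{1}{2} from leading terms; C = \frac{5}{7} at k = 0.


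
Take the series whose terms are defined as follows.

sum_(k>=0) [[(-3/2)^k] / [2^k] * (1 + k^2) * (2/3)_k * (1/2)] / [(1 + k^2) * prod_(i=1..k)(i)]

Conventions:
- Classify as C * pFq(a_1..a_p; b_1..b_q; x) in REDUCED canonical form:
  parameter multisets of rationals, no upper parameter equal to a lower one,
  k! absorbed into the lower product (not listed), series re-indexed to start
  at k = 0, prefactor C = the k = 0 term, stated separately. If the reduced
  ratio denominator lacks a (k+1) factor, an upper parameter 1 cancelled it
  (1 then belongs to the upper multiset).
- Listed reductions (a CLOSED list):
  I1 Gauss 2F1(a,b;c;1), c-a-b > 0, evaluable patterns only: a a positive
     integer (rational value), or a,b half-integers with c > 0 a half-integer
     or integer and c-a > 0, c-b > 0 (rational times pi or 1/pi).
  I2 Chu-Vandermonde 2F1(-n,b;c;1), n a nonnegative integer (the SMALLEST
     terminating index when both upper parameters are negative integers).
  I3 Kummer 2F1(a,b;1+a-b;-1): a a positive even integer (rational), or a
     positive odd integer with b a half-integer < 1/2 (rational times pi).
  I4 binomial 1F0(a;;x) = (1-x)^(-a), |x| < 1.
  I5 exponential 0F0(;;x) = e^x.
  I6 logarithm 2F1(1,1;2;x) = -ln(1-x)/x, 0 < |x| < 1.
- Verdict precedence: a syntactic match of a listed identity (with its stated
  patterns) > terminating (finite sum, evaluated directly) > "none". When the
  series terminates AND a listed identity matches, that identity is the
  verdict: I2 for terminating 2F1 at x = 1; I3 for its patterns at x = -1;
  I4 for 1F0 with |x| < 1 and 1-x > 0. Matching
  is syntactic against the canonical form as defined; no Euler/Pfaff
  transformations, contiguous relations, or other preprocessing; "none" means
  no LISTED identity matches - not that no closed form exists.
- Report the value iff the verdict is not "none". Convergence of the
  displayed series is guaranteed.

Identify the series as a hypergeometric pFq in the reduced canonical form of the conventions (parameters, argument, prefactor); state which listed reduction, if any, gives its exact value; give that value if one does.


Prefactor 1/2, argument -3/4: 1F0 with upper {2/3} over lower {-}. Verdict: the I4 binomial reduction fires (the 1F0 binomial series: exponent -2/3, x = -3/4). Exact value: (1/2) * (7/4)^(-2/3).

Key observation: from the first term 1/2: striking the common factor k^2 + 1 reduces the term (C = 1/2, x = -3/4).
Step ratio: r(k) = (-3/4) * (k+2/3) / [(k+1)] ; factor over Q: parameters, x = (-3/4), and C = 1/2.


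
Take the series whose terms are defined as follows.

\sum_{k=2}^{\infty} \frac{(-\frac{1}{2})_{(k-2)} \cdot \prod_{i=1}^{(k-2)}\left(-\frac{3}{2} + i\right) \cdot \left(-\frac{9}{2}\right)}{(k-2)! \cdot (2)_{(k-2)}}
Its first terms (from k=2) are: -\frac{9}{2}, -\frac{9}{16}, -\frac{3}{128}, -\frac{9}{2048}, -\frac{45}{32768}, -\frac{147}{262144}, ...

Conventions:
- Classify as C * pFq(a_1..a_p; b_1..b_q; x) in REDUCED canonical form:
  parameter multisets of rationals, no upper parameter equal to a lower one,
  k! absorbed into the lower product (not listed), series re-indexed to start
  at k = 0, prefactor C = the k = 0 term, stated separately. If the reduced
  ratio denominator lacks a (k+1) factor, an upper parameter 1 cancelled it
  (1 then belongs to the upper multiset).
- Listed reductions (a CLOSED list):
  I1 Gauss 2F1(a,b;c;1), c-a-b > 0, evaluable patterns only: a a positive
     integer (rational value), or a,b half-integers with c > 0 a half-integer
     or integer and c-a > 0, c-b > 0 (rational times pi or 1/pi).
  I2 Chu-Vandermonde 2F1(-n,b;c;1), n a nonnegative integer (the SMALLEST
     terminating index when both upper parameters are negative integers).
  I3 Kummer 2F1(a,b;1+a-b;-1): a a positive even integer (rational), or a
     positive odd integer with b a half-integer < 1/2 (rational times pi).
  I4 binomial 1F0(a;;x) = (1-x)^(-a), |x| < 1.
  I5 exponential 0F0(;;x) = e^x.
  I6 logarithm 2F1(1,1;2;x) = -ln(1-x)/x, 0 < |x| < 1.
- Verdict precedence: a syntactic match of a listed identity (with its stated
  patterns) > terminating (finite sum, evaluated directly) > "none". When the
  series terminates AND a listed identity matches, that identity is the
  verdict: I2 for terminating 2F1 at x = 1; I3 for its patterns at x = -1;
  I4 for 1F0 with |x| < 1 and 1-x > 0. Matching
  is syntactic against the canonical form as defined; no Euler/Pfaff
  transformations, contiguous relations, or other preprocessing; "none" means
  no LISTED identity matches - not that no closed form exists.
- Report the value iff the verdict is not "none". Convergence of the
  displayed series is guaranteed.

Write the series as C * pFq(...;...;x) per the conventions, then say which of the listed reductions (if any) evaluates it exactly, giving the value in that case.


Canonical form: C = -\frac{9}{2} times 2F1 with upper {-\frac{1}{2}, -\frac{1}{2}}, lower {2}, x = 1. Verdict: this is Gauss's theorem I1 (half-integer case) (x = 1; upper {-\frac{1}{2}, -\frac{1}{2}} half-integers, c = 2 in the evaluable pattern). Sum: \left(-16\right) / \pi.

Key observation: t_0 being -\frac{9}{2}, the running product (C = -9/2) telescopes to a rising factorial.
Consecutive-term ratio: r(k) = 1 * (k-\frac{1}{2}) (k-\frac{1}{2}) / [(k+2) (k+1)] - poly over poly, x = 1 from leading terms; C = -\frac{9}{2} at k = 0.


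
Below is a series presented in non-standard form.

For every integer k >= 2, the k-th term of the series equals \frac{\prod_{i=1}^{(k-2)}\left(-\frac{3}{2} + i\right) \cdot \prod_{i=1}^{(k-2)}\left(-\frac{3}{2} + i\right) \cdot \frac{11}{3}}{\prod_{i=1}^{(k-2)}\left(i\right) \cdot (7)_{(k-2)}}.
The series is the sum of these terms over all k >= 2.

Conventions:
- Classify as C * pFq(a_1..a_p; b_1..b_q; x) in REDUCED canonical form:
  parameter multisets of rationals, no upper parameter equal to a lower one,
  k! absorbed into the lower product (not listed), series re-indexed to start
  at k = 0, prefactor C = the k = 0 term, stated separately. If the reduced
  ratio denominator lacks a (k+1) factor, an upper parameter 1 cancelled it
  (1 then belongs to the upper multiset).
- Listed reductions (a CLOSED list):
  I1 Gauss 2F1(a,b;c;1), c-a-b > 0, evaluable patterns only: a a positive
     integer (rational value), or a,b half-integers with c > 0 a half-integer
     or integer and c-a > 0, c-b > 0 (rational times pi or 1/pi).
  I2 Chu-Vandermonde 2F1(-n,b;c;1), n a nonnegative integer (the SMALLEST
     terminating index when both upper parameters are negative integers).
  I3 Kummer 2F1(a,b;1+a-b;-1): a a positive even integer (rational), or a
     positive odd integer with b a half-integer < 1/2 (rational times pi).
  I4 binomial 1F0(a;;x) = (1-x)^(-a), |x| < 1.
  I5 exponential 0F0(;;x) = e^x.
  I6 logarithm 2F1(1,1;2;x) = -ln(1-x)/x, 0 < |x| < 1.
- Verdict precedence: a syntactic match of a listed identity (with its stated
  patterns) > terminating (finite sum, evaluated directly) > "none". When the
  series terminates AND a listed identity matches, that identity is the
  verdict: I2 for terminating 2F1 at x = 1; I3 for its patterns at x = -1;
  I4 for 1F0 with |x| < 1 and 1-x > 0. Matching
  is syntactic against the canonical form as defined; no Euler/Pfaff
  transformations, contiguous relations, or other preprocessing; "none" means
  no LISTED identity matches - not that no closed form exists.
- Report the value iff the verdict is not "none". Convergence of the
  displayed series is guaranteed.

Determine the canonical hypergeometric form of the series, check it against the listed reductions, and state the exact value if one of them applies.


With C = \frac{11}{3}: the canonical form is 2F1(-\frac{1}{2}, -\frac{1}{2}; 7; 1). Verdict: the half-integer Gauss pattern (I1) applies (x = 1; upper {-\frac{1}{2}, -\frac{1}{2}} half-integers, c = 7 in the evaluable pattern). Value: \frac{4194304}{351351} / \pi.

Structural cue: with t_0 = \frac{11}{3}, the running product (C = 11/3) telescopes to a rising factorial.
Ratio: r(k) = 1 * (k-\frac{1}{2}) (k-\frac{1}{2}) / [(k+7) (k+1)] - rational in k, leading ratio 1; with t_0 = \frac{11}{3}, classification follows.


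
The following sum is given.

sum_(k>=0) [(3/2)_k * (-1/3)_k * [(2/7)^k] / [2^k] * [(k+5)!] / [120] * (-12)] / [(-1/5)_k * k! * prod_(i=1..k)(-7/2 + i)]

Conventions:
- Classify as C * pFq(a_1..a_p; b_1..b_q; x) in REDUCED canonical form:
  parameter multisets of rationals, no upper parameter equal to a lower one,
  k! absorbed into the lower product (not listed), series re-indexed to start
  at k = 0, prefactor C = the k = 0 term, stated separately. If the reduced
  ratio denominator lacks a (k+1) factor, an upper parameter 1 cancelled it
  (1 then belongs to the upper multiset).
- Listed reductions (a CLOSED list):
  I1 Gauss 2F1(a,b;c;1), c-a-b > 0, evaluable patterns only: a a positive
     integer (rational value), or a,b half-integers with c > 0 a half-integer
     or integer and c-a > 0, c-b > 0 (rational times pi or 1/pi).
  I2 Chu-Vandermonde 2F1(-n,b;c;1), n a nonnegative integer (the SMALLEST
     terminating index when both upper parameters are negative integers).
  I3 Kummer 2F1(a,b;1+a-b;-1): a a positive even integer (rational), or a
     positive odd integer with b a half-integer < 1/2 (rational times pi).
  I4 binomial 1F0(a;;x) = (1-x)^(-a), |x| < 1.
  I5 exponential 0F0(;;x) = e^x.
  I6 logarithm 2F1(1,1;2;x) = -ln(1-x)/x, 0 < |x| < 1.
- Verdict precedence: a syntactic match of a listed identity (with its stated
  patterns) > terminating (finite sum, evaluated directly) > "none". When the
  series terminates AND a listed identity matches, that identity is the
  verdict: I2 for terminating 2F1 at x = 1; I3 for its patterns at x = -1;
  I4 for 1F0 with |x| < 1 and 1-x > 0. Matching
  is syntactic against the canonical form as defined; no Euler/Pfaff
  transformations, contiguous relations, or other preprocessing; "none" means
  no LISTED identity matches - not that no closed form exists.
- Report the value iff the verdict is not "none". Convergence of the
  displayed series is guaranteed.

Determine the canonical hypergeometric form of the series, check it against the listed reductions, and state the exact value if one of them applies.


The series (x = 1/7) is 3F2: upper {-1/3, 3/2, 6}, lower {-5/2, -1/5}, prefactor -12. Verdict: none. Every listed pattern misses the 3F2 form at 1/7, upper {-1/3, 3/2, 6}.

First insight: x = (1/7) and the factorial ratio (C = -12, x = 1/7) (k+a-1)!/(a-1)! is a rising factorial (a)_k.
Step ratio: r(k) = (1/7) * (k-1/3) (k+3/2) (k+6) / [(k-5/2) (k-1/5) (k+1)] - rational in k. x = (1/7); t_0 = -12; negate the roots.


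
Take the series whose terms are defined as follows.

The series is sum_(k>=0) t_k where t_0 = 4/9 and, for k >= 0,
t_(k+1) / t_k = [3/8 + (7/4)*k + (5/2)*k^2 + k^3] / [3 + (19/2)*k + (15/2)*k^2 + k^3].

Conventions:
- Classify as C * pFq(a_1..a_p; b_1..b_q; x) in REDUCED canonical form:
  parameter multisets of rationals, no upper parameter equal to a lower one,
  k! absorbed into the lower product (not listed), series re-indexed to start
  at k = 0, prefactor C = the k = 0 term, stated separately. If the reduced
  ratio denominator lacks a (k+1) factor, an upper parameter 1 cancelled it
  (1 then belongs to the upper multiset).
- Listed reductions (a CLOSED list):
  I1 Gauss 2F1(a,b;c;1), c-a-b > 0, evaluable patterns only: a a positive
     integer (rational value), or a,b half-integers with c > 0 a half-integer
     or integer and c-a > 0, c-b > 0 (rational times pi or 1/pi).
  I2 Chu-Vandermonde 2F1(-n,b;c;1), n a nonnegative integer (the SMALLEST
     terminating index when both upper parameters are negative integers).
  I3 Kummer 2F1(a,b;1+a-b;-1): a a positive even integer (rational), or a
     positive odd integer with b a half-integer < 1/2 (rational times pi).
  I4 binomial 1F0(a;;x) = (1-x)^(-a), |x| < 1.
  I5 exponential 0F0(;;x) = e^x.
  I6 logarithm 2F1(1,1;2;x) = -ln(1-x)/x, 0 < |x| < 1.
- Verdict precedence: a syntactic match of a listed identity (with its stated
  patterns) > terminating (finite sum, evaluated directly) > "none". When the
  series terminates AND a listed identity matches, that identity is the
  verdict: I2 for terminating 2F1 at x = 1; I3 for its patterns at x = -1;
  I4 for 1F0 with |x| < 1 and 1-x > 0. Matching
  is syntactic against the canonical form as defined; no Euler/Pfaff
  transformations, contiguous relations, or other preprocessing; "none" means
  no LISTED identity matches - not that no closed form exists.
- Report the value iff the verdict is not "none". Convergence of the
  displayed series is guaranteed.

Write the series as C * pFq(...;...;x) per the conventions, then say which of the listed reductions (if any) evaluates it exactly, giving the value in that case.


First insight: from the first term 4/9: factor the ratio over Q (C = 4/9, x = 1): negated roots = parameters.
Adjacent-term ratio: r(k) = 1 * (k+1/2) (k+3/2) / [(k+6) (k+1)] - rational in k, leading ratio 1; with t_0 = 4/9, classification follows.

Reduced: x = 1, 2F1, upper = {1/2, 3/2}, lower = {6}, C = 4/9. Verdict: the half-integer Gauss pattern (I1) fires (x = 1; upper {1/2, 3/2} half-integers, c = 6 in the evaluable pattern). Hence: (32768/19845) / pi.


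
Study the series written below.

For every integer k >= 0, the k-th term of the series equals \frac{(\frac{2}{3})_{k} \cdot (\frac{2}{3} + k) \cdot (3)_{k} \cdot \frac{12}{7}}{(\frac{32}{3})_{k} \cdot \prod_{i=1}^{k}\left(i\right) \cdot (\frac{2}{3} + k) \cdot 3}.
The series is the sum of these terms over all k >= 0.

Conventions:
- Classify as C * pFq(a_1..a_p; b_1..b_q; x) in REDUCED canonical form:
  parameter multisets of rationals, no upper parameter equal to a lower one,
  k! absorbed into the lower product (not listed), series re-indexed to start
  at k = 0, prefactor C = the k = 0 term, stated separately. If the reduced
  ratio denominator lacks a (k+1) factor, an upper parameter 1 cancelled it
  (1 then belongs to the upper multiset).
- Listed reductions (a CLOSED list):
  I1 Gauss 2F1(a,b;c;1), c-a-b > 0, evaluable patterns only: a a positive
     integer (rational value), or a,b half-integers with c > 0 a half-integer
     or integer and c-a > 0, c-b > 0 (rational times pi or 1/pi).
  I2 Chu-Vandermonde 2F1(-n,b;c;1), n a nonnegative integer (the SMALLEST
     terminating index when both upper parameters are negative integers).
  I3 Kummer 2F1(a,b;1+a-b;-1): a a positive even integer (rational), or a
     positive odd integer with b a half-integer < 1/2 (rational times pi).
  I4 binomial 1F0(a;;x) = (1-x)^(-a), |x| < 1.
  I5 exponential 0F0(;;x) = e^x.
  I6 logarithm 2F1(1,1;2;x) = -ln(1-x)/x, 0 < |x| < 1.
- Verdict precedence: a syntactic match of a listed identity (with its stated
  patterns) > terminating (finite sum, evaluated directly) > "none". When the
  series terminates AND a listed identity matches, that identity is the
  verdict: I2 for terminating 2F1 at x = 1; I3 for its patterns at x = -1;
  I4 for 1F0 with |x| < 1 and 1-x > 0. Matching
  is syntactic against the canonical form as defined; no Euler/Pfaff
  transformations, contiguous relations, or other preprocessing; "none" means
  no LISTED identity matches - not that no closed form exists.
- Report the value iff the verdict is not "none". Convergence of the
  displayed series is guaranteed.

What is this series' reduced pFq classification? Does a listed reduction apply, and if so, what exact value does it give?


x = 1 here; the reduced form reads 2F1, upper {\frac{2}{3}, 3}, lower {\frac{32}{3}}, C = \frac{4}{7}. Verdict: Gauss (I1, integer-parameter pattern) fires (x = 1: the Gamma ratio telescopes since c-a-b = 7 > 0 and a = 3 in Z>0). Its exact value is \frac{8671}{11907}.

Key observation: from the first term \frac{4}{7}: the product of the first k integers (C = 4/7, x = 1) is k!.
Consecutive-term ratio: r(k) = 1 * (k+\frac{2}{3}) (k+3) / [(k+\frac{32}{3}) (k+1)] - poly over poly, x = 1 from leading terms; C = \frac{4}{7} at k = 0.


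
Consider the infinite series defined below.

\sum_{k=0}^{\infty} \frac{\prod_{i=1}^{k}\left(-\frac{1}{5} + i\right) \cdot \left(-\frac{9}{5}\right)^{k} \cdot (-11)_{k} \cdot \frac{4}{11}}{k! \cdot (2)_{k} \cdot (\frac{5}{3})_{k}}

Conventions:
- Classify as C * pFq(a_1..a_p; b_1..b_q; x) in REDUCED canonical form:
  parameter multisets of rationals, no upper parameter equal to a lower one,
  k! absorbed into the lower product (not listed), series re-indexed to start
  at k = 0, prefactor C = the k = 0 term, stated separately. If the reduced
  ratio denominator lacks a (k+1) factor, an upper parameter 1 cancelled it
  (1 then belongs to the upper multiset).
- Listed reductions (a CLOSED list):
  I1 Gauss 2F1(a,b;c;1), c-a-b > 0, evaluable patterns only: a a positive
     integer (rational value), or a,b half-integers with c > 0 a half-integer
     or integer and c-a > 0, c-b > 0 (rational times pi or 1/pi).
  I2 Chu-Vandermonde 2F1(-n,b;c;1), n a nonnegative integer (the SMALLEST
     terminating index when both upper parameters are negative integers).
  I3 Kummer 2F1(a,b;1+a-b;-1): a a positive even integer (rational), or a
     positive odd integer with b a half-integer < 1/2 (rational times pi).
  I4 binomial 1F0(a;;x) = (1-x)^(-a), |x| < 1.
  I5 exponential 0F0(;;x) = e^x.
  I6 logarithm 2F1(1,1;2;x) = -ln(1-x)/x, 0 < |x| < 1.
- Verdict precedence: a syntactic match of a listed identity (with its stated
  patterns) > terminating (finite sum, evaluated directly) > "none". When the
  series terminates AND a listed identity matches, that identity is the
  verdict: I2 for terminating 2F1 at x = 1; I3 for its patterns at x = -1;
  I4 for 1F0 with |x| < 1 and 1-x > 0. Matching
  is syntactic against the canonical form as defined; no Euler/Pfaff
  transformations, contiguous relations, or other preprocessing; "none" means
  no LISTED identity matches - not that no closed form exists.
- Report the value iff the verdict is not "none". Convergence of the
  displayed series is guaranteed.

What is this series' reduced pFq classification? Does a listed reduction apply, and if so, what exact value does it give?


With C = \frac{4}{11}: the canonical form is 2F2(-11, \frac{4}{5}; \frac{5}{3}, 2; -\frac{9}{5}). Verdict: terminating. With -11 upstairs the series is a 12-term polynomial sum; evaluated term by term. Exact value: \frac{4425357324739445043496225111}{360954284667968750000000000}.

First insight: x = -\frac{9}{5} and the running product (prefactor 4/11) telescopes to a rising factorial.
Step ratio: r(k) = -\frac{9}{5} * (k-11) (k+\frac{4}{5}) / [(k+\frac{5}{3}) (k+2) (k+1)] ; factor over Q: parameters, x = -\frac{9}{5}, and C = \frac{4}{11}.


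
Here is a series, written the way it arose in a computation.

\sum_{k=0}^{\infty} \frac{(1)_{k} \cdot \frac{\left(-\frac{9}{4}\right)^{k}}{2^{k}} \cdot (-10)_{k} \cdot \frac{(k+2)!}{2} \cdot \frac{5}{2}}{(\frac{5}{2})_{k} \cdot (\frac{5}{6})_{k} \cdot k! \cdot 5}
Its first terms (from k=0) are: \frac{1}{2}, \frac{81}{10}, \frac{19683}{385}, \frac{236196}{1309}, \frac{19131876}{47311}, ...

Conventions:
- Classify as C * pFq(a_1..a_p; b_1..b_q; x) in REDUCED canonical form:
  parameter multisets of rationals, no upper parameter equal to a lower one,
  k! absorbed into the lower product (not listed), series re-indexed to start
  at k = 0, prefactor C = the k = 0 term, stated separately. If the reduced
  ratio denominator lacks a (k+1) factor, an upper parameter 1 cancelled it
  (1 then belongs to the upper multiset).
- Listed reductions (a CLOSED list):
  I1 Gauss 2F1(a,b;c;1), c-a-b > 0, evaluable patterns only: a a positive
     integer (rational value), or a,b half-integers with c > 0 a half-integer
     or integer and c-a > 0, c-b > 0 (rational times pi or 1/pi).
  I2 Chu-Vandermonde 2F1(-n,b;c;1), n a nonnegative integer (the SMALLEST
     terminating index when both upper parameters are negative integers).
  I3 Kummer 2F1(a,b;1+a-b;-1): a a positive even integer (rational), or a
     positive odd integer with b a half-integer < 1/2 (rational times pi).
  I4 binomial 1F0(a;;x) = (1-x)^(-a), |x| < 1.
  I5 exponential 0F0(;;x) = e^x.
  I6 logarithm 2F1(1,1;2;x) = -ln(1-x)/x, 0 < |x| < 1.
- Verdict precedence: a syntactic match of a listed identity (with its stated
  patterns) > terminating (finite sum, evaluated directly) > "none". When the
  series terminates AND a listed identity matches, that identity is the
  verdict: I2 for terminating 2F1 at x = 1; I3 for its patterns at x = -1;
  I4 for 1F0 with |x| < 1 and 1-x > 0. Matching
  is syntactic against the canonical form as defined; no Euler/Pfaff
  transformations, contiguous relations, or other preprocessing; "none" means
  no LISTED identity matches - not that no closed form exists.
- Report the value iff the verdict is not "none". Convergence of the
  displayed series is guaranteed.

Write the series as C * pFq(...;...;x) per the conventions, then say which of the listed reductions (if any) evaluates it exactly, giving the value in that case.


The series (x = -\frac{9}{8}) is 3F2: upper {-10, 1, 3}, lower {\frac{5}{6}, \frac{5}{2}}, prefactor \frac{1}{2}. Verdict: terminating - the sum ends at index 10 because -10 is a negative integer; exact evaluation follows. Exact value: \frac{18630832287417151558}{7245391172833385}.

Key step: from the first term \frac{1}{2}: the constant factors (C = 1/2, x = -9/8) combine into one prefactor.
Step ratio: r(k) = -\frac{9}{8} * (k-10) (k+1) (k+3) / [(k+\frac{5}{6}) (k+\frac{5}{2}) (k+1)] - rational in k. x = -\frac{9}{8}; t_0 = \frac{1}{2}; negate the roots.


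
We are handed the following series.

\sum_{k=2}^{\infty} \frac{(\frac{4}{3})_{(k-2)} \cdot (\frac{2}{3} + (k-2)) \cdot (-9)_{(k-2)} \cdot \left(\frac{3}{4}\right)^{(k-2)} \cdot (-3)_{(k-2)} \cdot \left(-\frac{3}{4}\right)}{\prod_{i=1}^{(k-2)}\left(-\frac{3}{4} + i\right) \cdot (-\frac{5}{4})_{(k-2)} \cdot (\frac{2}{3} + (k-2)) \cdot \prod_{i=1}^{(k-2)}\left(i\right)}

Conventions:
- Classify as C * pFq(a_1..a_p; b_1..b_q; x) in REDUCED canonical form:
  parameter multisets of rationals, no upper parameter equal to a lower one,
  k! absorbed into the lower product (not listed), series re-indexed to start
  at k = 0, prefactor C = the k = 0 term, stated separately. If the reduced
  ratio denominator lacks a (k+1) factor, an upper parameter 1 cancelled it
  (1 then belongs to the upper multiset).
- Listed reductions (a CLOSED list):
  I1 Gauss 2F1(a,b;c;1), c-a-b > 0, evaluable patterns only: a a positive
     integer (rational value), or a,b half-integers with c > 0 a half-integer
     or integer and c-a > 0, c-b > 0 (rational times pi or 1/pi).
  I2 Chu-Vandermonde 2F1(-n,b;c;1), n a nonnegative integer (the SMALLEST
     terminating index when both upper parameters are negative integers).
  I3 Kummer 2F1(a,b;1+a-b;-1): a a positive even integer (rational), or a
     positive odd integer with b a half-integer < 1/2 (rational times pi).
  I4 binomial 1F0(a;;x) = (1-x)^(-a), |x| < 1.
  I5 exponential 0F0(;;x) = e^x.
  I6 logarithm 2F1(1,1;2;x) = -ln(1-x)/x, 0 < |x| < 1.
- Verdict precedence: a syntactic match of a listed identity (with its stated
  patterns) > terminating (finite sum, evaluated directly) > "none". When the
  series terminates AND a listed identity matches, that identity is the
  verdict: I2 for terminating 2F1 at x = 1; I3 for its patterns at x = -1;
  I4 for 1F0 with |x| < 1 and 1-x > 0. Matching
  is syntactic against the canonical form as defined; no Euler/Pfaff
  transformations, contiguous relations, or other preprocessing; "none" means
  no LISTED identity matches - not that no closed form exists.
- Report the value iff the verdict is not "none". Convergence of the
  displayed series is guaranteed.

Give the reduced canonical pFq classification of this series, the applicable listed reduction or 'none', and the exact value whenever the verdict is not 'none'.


With C = -\frac{3}{4}: the canonical form is 3F2(-9, -3, \frac{4}{3}; -\frac{5}{4}, \frac{1}{4}; \frac{3}{4}). Verdict: terminating. With -3 upstairs the series is a 4-term polynomial sum; evaluated term by term. Its exact value is -\frac{1287419}{100}.

The tell: t_0 being -\frac{3}{4}, the product of the first k integers (C = -3/4) is k!.
Consecutive-term ratio: r(k) = \frac{3}{4} * (k-9) (k-3) (k+\frac{4}{3}) / [(k-\frac{5}{4}) (k+\frac{1}{4}) (k+1)] - rational in k, leading ratio \frac{3}{4}; with t_0 = -\frac{3}{4}, classification follows.


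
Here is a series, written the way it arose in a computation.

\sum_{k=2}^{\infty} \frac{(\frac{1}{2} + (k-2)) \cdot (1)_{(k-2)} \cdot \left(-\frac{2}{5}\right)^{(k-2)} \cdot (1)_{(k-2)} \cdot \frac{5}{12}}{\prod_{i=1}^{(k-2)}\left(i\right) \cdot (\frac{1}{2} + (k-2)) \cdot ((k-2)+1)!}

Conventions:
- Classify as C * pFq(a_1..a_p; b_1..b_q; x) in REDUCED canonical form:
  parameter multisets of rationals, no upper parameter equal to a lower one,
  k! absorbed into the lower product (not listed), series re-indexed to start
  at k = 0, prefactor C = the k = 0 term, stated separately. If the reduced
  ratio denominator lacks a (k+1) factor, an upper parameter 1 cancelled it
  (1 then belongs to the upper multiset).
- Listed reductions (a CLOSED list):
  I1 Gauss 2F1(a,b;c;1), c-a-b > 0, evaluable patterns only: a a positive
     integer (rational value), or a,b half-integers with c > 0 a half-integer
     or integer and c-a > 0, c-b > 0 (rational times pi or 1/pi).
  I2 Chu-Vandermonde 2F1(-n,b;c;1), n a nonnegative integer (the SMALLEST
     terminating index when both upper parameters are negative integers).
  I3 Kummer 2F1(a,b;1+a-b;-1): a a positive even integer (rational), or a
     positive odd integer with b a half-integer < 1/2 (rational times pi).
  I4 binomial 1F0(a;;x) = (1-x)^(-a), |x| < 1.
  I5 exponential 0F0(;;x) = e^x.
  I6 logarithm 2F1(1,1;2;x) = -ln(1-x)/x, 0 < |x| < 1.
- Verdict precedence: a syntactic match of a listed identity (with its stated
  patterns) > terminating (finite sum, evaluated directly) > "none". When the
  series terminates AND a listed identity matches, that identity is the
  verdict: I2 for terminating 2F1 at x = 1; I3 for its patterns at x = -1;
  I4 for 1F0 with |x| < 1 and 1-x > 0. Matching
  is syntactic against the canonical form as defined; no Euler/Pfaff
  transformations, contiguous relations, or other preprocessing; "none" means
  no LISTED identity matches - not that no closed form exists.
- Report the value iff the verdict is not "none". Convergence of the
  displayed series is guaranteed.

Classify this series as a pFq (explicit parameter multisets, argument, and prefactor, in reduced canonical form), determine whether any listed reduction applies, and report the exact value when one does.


With C = \frac{5}{12}: the canonical form is 2F1(1, 1; 2; -\frac{2}{5}). Verdict (x = -\frac{2}{5}): the logarithmic series (I6) applies (the logarithm: parameters (1,1;2), x = -\frac{2}{5}). Its exact value is \frac{25}{24} \cdot \ln\left(\frac{7}{5}\right).

The tell: t_0 being \frac{5}{12}, striking the common factor k + 1/2 reduces the term (prefactor 5/12).
Adjacent-term ratio: r(k) = -\frac{2}{5} * (k+1) (k+1) / [(k+2) (k+1)] ; factor over Q: parameters, x = -\frac{2}{5}, and C = \frac{5}{12}.


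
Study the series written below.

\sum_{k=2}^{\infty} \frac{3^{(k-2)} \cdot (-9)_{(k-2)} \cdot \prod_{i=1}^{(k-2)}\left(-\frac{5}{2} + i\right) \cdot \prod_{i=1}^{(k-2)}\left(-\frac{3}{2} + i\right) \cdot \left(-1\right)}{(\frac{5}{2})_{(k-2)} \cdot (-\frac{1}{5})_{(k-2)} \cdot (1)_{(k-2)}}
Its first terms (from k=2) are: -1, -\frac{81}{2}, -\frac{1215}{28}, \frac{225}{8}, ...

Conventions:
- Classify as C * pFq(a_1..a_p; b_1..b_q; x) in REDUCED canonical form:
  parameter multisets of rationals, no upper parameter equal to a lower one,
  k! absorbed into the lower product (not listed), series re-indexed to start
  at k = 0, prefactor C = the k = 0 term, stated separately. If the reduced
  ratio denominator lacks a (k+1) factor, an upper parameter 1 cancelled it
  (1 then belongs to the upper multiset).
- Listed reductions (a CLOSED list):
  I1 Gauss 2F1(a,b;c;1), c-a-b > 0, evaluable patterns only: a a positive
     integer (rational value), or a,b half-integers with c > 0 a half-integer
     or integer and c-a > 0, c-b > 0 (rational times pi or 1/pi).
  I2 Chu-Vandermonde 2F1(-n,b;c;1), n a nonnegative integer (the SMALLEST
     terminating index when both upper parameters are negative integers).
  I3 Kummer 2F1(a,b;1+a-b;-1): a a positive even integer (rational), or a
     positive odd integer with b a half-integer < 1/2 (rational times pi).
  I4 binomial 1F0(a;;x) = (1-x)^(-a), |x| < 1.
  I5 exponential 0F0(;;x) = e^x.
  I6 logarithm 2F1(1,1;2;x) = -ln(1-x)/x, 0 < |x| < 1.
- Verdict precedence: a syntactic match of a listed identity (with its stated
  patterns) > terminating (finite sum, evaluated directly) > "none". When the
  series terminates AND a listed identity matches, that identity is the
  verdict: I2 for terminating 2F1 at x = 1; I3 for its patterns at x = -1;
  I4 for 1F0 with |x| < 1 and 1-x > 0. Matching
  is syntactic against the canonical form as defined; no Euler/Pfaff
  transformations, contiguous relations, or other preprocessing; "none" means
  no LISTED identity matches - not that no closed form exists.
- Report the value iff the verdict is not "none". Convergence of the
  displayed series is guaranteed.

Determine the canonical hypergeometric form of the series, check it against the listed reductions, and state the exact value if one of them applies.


Canonical form: C = -1 times 3F2 with upper {-9, -\frac{3}{2}, -\frac{1}{2}}, lower {-\frac{1}{5}, \frac{5}{2}}, x = 3. Verdict: terminating. (-9)_k vanishes past k = 9, leaving a 10-term sum, computed directly. Sum: -\frac{14121616377772459}{198480136830976}.

Key step: t_0 = -1 here, and the running product (C = -1, x = 3) telescopes to a rising factorial.
Step ratio: r(k) = 3 * (k-9) (k-\frac{3}{2}) (k-\frac{1}{2}) / [(k-\frac{1}{5}) (k+\frac{5}{2}) (k+1)] - rational in k, leading ratio 3; with t_0 = -1, classification follows.


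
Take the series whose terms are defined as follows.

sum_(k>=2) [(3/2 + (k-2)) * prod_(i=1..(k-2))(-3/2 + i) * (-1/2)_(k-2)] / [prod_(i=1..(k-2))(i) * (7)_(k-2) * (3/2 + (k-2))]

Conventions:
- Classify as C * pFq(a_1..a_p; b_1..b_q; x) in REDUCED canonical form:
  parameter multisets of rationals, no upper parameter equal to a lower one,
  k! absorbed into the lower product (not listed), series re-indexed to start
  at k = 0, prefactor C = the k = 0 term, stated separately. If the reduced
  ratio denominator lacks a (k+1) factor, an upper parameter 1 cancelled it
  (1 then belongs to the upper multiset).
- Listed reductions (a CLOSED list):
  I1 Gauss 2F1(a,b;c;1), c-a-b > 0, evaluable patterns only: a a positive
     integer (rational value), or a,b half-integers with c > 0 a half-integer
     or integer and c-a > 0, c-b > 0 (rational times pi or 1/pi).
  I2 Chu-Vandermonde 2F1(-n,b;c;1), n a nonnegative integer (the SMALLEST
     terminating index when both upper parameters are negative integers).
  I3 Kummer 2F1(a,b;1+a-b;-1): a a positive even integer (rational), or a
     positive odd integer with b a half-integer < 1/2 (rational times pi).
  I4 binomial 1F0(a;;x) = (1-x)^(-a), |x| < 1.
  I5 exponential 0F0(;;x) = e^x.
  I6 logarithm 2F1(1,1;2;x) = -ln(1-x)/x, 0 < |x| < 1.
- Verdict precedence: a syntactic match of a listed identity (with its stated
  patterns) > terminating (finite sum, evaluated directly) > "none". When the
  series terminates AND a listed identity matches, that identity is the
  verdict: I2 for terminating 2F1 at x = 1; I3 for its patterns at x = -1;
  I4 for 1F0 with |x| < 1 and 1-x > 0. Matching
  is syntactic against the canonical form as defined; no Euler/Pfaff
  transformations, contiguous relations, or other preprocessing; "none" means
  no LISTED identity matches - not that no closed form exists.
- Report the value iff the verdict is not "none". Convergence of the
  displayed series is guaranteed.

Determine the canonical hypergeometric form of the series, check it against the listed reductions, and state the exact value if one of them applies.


Classification (C = 1): 2F1 with upper {-1/2, -1/2}, lower {7}, argument x = 1. Verdict at x = 1: Gauss (I1, half-integer pattern) matches (x = 1; upper {-1/2, -1/2} half-integers, c = 7 in the evaluable pattern). Value: (4194304/1288287) / pi.

The tell: t_0 = 1 here, and the running product (prefactor 1) telescopes to a rising factorial.
Adjacent-term ratio: r(k) = 1 * (k-1/2) (k-1/2) / [(k+7) (k+1)] - poly over poly, x = 1 from leading terms; C = 1 at k = 0.


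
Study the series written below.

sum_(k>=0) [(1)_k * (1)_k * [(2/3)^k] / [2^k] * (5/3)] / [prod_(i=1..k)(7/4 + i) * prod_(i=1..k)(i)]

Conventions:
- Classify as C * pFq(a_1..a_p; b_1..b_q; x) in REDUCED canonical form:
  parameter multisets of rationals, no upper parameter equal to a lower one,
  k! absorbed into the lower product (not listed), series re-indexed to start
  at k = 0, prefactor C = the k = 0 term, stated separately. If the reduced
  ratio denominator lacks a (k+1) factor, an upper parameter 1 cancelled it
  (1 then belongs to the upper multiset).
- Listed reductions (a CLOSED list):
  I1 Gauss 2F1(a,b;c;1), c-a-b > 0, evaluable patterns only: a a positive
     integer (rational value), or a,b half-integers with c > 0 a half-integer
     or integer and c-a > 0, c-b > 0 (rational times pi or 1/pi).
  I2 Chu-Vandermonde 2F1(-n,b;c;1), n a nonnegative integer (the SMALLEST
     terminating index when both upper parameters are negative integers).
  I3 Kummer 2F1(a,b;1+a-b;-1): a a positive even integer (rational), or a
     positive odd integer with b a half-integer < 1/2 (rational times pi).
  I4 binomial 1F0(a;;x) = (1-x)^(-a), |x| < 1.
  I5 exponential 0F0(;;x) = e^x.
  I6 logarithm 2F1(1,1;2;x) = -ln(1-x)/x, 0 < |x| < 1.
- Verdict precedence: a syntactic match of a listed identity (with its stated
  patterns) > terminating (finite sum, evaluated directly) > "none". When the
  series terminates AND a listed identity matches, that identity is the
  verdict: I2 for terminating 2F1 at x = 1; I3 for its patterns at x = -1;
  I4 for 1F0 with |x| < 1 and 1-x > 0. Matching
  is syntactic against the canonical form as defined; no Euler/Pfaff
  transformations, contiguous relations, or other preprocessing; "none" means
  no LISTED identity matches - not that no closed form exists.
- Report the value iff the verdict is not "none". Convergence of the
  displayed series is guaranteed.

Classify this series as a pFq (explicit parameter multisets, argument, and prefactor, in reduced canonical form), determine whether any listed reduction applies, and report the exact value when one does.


This is 5/3 * 2F1(1, 1; 11/4; 1/3) in reduced canonical form. Verdict: none - this 2F1 at x = 1/3 matches no listed pattern, and upper {1, 1} holds no stopper.

Key observation: x = (1/3) and the product of the first k integers (prefactor 5/3) is k!.
Term ratio: r(k) = (1/3) * (k+1) (k+1) / [(k+11/4) (k+1)] - rational; roots negated = parameters, x = (1/3), C = 5/3.


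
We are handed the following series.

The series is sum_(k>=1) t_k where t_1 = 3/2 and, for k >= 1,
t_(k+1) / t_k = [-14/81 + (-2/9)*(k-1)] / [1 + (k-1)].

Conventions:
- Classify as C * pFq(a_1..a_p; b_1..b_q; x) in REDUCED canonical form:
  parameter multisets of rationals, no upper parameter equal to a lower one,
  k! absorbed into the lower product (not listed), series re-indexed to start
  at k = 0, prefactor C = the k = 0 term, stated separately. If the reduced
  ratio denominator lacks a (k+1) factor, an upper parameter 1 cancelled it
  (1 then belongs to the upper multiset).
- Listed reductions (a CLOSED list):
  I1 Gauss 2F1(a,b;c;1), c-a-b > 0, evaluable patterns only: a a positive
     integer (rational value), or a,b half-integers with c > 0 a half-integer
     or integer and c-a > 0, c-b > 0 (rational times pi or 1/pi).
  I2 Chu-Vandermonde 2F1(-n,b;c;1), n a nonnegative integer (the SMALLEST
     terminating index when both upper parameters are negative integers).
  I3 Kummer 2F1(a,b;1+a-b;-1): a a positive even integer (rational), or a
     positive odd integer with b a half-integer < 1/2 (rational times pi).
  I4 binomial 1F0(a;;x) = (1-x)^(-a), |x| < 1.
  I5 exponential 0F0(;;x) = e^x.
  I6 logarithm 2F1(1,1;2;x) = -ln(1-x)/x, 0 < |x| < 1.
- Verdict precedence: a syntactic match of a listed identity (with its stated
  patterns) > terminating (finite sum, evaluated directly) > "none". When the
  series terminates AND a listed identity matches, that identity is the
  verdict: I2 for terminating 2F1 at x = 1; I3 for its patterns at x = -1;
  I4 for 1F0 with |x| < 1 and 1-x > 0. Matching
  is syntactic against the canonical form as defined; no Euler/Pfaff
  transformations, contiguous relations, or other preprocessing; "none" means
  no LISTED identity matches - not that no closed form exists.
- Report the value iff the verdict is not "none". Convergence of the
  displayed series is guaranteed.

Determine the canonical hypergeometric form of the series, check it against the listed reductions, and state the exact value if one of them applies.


x = -2/9 here; the reduced form reads 1F0, upper {7/9}, lower {-}, C = 3/2. Verdict (x = -2/9): the binomial series (I4) applies (the 1F0 binomial series: exponent -7/9, x = -2/9). Its exact value is (3/2) * (11/9)^(-7/9).

Structural cue: t_0 = 3/2 here, and roots of the ratio polynomials (C = 3/2) are the negated parameters.
Ratio: r(k) = (-2/9) * (k+7/9) / [(k+1)] - rational; roots negated = parameters, x = (-2/9), C = 3/2.


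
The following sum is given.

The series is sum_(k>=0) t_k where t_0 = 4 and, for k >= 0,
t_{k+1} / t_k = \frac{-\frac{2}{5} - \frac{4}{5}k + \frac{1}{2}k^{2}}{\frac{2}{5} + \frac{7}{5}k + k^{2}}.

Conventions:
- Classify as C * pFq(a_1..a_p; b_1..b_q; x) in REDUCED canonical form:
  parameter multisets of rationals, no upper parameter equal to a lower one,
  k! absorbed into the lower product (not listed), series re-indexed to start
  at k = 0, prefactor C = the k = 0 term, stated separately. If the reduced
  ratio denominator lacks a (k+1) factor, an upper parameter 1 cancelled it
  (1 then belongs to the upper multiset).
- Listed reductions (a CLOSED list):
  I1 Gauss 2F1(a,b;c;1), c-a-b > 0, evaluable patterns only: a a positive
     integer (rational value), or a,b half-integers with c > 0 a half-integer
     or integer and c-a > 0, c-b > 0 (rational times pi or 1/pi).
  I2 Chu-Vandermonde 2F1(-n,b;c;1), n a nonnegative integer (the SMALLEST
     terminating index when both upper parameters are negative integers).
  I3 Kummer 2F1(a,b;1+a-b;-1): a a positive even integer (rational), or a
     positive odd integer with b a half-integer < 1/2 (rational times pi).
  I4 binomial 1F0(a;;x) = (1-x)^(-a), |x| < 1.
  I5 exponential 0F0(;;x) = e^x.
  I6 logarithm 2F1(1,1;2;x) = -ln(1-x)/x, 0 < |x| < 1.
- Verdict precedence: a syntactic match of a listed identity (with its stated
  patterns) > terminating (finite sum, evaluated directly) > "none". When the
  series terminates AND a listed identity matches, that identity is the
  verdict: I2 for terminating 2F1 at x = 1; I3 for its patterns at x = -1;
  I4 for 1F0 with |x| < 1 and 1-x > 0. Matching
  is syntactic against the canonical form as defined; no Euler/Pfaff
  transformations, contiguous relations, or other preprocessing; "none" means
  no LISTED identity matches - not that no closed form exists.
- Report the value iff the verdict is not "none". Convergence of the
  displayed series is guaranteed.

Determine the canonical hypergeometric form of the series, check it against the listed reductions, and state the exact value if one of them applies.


Canonical form: C = 4 times 1F0 with upper {-2}, lower {-}, x = \frac{1}{2}. Verdict at x = \frac{1}{2}: the binomial series (I4) matches (the 1F0 binomial series: exponent 2, x = \frac{1}{2}). Hence: 1.

Key step: with t_0 = 4, the parameter 2/5 appears in both the upper and lower lists and cancels.
Term ratio: r(k) = \frac{1}{2} * (k-2) / [(k+1)] - rational in k, leading ratio \frac{1}{2}; with t_0 = 4, classification follows.
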